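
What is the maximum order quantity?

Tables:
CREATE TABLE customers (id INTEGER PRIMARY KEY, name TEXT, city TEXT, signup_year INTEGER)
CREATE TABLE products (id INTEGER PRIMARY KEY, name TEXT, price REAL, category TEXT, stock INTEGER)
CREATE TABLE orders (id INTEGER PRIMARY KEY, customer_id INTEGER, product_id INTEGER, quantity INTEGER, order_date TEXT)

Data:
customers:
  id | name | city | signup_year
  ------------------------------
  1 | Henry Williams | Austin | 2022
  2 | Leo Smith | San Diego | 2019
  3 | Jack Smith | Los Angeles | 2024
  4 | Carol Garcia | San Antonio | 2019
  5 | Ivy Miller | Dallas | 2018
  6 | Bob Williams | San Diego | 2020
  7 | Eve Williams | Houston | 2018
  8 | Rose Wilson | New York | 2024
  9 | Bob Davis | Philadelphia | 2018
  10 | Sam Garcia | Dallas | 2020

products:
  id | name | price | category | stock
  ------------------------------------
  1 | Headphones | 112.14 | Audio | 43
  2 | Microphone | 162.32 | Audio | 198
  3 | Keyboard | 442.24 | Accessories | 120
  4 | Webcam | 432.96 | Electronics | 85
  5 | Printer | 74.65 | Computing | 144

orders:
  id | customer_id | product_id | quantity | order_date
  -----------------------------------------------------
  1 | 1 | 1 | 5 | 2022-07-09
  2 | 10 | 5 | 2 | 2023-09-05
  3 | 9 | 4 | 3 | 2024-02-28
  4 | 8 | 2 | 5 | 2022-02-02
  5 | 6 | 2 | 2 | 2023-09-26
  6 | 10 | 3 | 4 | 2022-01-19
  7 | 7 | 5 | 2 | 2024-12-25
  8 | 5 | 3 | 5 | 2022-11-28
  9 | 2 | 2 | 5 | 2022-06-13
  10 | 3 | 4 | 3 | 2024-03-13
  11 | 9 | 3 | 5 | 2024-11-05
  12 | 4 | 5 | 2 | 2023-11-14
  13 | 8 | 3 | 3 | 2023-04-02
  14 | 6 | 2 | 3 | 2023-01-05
SELECT MAX(quantity) FROM orders

Execution result:
5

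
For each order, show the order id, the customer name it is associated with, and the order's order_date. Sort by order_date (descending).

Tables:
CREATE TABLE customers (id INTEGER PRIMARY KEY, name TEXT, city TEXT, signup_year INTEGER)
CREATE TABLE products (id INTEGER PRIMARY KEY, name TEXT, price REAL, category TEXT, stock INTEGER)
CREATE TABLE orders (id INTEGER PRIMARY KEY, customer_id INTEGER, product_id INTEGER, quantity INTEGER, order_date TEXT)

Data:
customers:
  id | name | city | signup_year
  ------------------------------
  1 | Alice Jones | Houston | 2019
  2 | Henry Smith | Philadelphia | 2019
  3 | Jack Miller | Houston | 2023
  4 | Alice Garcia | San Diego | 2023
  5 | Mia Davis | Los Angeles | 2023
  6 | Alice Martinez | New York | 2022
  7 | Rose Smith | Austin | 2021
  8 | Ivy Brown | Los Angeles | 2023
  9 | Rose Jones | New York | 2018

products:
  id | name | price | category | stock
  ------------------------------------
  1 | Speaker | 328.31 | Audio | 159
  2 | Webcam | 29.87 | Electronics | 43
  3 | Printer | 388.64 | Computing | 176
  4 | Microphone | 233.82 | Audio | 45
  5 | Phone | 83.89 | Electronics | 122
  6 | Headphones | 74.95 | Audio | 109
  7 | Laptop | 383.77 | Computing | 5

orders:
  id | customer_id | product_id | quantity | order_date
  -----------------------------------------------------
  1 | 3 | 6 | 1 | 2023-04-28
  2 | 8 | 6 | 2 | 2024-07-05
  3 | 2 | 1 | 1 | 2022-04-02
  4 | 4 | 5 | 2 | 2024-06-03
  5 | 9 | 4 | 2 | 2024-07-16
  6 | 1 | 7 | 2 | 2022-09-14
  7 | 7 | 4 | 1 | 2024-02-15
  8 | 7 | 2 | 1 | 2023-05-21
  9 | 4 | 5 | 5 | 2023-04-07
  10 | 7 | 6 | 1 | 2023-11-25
SELECT c.id, p.name AS customer, c.order_date FROM orders c JOIN customers p ON c.customer_id = p.id ORDER BY c.order_date DESC

Execution result:
id | customer | order_date
5 | Rose Jones | 2024-07-16
2 | Ivy Brown | 2024-07-05
4 | Alice Garcia | 2024-06-03
7 | Rose Smith | 2024-02-15
10 | Rose Smith | 2023-11-25
8 | Rose Smith | 2023-05-21
1 | Jack Miller | 2023-04-28
9 | Alice Garcia | 2023-04-07
6 | Alice Jones | 2022-09-14
3 | Henry Smith | 2022-04-02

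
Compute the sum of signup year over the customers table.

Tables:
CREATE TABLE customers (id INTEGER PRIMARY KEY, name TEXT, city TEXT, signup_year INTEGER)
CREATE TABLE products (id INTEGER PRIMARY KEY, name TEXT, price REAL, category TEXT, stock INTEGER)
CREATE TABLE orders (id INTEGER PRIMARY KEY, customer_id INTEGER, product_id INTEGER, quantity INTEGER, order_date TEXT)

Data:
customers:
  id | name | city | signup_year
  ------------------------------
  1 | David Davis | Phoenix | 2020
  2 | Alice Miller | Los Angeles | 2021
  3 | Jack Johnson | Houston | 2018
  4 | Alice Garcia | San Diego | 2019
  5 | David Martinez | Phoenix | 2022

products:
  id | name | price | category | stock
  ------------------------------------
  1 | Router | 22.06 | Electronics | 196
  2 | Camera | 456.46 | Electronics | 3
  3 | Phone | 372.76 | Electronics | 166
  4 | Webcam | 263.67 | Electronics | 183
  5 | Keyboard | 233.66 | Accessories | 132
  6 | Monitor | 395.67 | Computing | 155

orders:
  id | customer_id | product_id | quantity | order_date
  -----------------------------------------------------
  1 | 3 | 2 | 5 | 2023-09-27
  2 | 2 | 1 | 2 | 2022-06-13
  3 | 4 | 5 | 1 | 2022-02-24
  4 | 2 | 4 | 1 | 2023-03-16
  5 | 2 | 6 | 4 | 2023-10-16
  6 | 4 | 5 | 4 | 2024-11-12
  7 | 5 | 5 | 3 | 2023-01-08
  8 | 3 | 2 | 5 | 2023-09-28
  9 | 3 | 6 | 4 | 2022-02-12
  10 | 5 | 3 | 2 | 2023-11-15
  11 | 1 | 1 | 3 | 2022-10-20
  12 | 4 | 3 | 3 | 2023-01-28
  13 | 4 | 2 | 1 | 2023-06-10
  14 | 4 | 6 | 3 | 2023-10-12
SELECT SUM(signup_year) FROM customers

Execution result:
10100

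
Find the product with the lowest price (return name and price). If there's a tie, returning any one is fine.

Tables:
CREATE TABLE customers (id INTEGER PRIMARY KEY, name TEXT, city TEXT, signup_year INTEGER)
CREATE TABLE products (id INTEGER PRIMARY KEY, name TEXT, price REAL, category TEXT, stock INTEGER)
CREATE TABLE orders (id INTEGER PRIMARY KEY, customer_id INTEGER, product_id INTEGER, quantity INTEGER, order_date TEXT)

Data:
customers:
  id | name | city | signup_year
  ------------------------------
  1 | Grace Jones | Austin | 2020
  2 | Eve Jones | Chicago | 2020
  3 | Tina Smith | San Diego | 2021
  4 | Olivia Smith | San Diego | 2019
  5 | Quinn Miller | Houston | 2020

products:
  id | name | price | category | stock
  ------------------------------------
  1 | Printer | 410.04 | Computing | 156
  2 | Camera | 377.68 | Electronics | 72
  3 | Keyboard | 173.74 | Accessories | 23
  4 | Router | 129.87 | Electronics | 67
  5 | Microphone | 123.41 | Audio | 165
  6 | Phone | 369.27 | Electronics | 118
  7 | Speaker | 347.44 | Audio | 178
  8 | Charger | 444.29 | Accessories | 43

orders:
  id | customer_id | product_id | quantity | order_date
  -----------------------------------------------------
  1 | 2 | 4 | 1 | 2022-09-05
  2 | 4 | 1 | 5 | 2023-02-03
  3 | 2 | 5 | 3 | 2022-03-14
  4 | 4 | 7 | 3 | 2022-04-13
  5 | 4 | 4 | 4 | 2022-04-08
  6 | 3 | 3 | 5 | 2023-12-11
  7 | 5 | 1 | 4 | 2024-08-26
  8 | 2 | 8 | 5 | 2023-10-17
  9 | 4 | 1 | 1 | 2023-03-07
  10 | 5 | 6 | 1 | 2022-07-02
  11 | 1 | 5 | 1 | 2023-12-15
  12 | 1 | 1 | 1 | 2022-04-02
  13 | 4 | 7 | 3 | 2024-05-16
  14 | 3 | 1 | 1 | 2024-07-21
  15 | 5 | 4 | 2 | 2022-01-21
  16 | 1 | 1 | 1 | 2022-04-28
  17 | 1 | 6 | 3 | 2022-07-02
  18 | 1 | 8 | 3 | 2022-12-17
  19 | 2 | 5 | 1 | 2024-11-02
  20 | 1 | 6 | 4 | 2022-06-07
SELECT name, price FROM products ORDER BY price ASC LIMIT 1

Execution result:
name | price
Microphone | 123.41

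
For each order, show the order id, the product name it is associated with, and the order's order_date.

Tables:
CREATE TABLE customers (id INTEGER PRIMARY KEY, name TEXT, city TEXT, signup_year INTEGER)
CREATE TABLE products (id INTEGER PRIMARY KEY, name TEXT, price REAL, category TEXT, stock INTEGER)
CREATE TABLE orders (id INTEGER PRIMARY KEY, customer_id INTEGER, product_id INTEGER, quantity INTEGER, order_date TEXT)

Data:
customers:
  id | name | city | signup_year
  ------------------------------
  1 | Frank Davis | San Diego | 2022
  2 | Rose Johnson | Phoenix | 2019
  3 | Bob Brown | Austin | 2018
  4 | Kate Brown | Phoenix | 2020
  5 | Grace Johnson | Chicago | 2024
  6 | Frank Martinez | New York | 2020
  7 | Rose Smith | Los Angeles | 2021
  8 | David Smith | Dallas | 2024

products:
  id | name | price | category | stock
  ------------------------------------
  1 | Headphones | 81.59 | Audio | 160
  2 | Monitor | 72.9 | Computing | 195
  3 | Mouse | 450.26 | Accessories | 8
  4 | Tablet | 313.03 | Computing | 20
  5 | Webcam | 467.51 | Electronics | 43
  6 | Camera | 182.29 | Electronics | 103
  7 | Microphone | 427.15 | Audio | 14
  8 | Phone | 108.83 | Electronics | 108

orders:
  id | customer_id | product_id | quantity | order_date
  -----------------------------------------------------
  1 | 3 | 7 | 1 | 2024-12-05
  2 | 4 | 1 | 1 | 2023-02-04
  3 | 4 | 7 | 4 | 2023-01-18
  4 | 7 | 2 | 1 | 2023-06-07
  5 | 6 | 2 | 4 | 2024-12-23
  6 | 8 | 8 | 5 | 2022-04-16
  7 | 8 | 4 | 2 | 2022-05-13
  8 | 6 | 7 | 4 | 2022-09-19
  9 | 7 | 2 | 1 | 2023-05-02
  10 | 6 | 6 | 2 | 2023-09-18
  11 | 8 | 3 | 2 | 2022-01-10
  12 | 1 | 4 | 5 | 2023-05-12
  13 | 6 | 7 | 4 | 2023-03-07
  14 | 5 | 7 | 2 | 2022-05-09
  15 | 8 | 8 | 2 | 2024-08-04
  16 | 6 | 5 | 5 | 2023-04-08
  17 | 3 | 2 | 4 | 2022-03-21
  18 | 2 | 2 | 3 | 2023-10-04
SELECT c.id, p.name AS product, c.order_date FROM orders c JOIN products p ON c.product_id = p.id

Execution result:
id | product | order_date
1 | Microphone | 2024-12-05
2 | Headphones | 2023-02-04
3 | Microphone | 2023-01-18
4 | Monitor | 2023-06-07
5 | Monitor | 2024-12-23
6 | Phone | 2022-04-16
7 | Tablet | 2022-05-13
8 | Microphone | 2022-09-19
9 | Monitor | 2023-05-02
10 | Camera | 2023-09-18
11 | Mouse | 2022-01-10
12 | Tablet | 2023-05-12
13 | Microphone | 2023-03-07
14 | Microphone | 2022-05-09
15 | Phone | 2024-08-04
16 | Webcam | 2023-04-08
17 | Monitor | 2022-03-21
18 | Monitor | 2023-10-04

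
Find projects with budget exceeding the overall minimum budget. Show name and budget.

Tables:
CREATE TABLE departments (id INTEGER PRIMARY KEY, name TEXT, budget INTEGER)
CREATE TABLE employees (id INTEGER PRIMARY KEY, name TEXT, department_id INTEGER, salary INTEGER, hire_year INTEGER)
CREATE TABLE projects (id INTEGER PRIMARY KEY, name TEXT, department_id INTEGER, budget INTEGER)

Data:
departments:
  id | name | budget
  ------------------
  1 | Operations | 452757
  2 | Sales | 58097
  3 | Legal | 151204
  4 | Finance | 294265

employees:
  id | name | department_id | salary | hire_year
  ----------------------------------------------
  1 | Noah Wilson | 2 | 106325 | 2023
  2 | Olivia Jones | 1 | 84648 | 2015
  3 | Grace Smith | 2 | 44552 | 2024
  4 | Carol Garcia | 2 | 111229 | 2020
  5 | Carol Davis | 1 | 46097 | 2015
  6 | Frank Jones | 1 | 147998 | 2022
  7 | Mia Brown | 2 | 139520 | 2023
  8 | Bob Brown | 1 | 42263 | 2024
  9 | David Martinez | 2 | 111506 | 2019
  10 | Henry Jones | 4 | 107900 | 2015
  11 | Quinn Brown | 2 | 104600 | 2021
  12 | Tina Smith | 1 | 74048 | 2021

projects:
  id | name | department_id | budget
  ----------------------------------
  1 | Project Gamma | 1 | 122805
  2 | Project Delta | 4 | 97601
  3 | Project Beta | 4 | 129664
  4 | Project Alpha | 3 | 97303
SELECT name, budget FROM projects WHERE budget > (SELECT MIN(budget) FROM projects)

Execution result:
name | budget
Project Gamma | 122805
Project Delta | 97601
Project Beta | 129664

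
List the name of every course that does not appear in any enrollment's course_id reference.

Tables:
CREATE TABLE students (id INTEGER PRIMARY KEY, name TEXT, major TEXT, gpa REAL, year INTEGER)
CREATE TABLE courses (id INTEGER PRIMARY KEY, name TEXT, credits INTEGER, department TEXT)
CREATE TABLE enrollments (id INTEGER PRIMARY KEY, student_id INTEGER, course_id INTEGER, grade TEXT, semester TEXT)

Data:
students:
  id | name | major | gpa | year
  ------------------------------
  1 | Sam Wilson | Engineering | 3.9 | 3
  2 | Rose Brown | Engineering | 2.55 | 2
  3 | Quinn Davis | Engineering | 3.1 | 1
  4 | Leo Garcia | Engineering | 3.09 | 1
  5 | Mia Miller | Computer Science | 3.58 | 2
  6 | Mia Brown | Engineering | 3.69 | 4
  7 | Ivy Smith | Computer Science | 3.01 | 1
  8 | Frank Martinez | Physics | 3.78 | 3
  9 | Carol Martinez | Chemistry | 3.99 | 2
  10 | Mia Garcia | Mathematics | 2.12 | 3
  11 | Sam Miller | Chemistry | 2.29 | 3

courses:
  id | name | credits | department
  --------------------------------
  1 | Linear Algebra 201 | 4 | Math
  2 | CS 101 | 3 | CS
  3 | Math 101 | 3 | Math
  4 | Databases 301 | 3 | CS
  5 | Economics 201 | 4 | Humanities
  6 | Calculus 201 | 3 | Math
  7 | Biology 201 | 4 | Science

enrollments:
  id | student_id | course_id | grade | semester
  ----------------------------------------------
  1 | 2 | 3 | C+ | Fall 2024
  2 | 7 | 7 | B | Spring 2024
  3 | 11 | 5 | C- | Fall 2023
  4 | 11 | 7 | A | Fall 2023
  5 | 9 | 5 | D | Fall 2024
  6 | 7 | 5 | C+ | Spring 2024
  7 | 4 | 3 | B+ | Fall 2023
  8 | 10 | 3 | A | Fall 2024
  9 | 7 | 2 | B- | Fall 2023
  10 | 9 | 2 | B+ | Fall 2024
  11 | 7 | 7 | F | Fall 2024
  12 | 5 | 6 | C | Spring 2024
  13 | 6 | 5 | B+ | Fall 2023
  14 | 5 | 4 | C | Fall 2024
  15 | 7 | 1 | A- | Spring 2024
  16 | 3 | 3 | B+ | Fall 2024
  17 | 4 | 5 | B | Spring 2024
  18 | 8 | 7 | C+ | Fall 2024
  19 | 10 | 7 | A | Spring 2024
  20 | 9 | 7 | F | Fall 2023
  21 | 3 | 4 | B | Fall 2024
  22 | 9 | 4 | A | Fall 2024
SELECT p.name FROM courses p LEFT JOIN enrollments c ON c.course_id = p.id WHERE c.id IS NULL

Execution result:
(no rows)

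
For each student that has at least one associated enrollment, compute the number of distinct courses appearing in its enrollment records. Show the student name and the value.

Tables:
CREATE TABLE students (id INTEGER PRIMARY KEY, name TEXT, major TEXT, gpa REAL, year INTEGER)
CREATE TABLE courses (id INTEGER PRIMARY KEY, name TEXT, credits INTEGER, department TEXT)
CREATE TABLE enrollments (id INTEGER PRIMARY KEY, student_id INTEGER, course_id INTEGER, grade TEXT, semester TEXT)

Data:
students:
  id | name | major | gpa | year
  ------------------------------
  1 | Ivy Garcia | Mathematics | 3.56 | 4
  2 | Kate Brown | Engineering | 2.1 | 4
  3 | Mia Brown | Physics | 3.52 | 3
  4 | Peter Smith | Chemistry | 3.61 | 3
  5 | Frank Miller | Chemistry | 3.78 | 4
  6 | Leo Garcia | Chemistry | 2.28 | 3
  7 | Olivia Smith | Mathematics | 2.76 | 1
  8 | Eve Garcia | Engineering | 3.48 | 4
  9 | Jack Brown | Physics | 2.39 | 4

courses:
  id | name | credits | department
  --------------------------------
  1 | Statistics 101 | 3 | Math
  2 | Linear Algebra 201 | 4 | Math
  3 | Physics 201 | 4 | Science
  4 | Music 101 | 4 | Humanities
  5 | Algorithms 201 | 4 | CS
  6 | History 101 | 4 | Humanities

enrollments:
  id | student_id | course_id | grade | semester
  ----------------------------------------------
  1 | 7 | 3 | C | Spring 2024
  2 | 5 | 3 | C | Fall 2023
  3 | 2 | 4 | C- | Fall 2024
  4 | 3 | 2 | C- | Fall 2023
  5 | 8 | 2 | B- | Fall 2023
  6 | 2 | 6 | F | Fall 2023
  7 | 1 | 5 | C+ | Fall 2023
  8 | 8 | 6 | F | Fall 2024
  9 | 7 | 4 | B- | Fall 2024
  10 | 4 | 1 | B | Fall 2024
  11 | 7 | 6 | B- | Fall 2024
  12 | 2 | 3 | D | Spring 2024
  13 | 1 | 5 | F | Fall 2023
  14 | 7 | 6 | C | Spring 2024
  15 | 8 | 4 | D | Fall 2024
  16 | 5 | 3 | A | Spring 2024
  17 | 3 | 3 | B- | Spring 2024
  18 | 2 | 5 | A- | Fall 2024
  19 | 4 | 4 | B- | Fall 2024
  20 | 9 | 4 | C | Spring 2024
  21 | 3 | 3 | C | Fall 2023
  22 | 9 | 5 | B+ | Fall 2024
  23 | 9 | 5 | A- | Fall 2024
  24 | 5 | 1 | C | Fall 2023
SELECT p.name, COUNT(DISTINCT c.course_id) AS distinct_course_count FROM enrollments c JOIN students p ON c.student_id = p.id GROUP BY p.id, p.name

Execution result:
name | distinct_course_count
Ivy Garcia | 1
Kate Brown | 4
Mia Brown | 2
Peter Smith | 2
Frank Miller | 2
Olivia Smith | 3
Eve Garcia | 3
Jack Brown | 2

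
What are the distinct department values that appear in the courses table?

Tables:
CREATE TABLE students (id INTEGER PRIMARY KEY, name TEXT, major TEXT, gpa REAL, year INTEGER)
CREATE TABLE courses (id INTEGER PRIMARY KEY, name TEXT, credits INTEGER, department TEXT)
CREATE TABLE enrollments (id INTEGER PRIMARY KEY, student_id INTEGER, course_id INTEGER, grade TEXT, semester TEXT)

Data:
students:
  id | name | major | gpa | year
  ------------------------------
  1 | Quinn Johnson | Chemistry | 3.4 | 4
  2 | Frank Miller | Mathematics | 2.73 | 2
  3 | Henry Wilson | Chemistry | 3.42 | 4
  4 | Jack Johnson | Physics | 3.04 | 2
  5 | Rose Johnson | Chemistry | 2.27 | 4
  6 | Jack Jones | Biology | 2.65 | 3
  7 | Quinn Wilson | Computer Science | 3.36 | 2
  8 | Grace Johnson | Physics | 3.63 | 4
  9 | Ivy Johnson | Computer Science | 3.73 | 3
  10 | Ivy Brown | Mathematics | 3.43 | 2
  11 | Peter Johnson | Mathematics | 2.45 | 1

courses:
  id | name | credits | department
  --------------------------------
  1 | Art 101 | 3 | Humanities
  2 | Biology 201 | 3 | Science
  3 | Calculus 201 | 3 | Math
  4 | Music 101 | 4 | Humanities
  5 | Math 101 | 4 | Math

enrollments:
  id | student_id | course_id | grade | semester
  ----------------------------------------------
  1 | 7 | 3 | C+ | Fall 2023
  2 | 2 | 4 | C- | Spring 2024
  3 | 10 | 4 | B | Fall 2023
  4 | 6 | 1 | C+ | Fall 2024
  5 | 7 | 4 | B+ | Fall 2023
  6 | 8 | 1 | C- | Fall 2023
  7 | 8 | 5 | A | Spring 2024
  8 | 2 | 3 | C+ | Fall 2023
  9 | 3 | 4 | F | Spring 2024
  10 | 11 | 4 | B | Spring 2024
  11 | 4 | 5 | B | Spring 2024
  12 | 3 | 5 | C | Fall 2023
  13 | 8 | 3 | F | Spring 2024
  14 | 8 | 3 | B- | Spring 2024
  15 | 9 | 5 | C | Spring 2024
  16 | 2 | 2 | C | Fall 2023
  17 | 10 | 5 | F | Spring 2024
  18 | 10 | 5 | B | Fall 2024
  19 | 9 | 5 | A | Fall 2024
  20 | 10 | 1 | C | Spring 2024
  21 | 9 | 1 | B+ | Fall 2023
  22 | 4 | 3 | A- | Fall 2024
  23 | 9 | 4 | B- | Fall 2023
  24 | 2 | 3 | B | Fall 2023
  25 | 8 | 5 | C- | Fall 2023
SELECT DISTINCT department FROM courses

Execution result:
department
Humanities
Science
Math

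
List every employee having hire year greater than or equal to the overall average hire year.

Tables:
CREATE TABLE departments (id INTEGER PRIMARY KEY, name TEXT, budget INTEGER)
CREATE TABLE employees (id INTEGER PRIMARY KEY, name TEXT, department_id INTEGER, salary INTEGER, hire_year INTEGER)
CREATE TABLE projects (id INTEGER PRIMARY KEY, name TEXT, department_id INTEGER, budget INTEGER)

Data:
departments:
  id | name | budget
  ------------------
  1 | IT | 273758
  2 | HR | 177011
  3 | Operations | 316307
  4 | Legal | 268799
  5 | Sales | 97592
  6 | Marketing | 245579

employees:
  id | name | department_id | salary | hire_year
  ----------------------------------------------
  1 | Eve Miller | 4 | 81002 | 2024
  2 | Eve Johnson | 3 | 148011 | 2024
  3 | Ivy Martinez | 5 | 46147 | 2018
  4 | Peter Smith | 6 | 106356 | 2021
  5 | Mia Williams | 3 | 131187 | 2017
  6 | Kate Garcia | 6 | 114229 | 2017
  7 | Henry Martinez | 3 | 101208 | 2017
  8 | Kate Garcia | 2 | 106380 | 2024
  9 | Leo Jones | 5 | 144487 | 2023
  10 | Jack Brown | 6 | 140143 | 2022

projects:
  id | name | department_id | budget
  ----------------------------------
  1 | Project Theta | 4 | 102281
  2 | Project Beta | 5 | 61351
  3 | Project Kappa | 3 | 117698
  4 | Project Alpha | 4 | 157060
SELECT name, hire_year FROM employees WHERE hire_year >= (SELECT AVG(hire_year) FROM employees)

Execution result:
name | hire_year
Eve Miller | 2024
Eve Johnson | 2024
Peter Smith | 2021
Kate Garcia | 2024
Leo Jones | 2023
Jack Brown | 2022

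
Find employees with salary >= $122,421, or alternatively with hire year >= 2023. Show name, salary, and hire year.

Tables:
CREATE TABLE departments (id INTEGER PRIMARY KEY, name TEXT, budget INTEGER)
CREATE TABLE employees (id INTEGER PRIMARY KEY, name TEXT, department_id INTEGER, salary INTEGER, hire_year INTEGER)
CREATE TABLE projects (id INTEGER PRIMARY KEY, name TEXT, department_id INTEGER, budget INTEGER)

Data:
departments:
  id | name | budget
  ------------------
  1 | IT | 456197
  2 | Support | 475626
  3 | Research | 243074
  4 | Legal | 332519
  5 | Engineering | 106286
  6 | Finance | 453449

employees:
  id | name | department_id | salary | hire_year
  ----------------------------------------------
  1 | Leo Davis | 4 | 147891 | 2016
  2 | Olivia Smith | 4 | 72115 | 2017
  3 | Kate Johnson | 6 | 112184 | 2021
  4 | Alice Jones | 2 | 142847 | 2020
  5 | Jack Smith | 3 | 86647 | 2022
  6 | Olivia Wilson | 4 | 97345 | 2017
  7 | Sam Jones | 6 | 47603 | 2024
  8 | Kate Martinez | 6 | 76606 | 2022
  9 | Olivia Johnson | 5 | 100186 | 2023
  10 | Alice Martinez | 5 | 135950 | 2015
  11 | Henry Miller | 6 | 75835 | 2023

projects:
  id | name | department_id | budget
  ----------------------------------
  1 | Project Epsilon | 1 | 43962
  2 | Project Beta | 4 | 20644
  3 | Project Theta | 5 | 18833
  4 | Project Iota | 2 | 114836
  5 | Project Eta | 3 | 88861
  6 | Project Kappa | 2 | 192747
SELECT name, salary, hire_year FROM employees WHERE salary >= 122421 OR hire_year >= 2023

Execution result:
name | salary | hire_year
Leo Davis | 147891 | 2016
Alice Jones | 142847 | 2020
Sam Jones | 47603 | 2024
Olivia Johnson | 100186 | 2023
Alice Martinez | 135950 | 2015
Henry Miller | 75835 | 2023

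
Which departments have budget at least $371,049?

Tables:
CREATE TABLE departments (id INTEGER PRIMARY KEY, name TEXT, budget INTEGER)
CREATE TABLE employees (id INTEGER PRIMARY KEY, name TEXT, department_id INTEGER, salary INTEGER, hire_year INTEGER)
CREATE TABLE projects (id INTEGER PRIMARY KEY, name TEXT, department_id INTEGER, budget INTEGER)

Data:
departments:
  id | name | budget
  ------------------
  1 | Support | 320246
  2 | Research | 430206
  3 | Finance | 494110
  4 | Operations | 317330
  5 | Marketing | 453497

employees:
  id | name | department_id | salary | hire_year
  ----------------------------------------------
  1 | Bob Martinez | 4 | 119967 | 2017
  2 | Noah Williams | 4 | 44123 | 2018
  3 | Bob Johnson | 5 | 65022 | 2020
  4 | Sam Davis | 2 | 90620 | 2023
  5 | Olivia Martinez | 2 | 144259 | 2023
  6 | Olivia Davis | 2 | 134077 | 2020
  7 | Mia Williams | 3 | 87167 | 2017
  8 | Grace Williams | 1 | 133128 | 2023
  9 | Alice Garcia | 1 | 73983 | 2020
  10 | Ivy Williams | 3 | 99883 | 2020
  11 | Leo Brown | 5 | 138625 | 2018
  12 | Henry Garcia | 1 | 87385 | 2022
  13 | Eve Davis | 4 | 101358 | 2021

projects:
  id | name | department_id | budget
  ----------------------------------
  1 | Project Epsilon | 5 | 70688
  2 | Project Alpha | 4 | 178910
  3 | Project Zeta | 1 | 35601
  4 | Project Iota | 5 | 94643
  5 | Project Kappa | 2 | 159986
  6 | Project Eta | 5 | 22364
SELECT name, budget FROM departments WHERE budget >= 371049

Execution result:
name | budget
Research | 430206
Finance | 494110
Marketing | 453497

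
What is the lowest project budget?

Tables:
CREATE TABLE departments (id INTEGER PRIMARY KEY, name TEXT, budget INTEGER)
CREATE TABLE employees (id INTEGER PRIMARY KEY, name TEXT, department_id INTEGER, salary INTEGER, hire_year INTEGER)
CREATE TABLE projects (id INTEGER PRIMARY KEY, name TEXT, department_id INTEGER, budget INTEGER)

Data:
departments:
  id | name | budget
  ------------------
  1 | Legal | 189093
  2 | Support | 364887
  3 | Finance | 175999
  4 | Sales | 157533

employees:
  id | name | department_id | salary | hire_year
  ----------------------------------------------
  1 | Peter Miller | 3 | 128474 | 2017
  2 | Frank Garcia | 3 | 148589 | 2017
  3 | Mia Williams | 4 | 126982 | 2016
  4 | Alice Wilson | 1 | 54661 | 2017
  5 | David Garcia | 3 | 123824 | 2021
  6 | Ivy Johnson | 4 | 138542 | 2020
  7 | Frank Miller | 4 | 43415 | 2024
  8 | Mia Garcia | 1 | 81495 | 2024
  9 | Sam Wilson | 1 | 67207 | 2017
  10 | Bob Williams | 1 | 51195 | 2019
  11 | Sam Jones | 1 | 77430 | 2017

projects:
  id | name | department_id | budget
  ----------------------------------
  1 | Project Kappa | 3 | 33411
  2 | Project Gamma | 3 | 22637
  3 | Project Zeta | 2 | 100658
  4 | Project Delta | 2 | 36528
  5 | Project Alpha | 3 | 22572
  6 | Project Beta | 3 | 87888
SELECT MIN(budget) FROM projects

Execution result:
22572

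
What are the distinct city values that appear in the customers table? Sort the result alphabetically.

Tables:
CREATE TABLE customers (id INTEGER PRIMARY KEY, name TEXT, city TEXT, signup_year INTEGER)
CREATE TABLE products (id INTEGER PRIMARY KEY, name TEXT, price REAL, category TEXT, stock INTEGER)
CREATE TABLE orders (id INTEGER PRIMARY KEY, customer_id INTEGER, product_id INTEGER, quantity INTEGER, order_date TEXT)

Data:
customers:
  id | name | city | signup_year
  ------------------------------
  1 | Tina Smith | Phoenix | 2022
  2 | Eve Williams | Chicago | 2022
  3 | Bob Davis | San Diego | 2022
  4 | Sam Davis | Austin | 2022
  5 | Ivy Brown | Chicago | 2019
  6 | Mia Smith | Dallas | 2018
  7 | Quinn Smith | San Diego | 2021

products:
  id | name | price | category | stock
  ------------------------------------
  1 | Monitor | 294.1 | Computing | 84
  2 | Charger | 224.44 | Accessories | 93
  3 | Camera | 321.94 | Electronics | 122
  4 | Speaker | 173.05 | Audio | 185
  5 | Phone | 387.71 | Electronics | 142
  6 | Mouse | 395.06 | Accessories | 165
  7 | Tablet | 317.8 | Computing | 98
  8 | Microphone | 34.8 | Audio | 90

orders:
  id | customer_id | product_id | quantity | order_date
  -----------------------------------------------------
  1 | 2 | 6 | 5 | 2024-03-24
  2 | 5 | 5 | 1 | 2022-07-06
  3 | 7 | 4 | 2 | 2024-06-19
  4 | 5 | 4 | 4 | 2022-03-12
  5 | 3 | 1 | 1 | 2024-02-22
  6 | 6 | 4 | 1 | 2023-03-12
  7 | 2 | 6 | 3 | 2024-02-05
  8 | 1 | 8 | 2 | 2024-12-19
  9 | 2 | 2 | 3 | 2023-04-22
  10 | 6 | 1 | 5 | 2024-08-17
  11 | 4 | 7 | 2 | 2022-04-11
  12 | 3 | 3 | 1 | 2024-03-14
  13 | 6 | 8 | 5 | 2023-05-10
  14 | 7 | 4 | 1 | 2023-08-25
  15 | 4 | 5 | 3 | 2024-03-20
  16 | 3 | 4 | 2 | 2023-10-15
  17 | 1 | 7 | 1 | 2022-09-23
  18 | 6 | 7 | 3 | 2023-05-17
SELECT DISTINCT city FROM customers ORDER BY city

Execution result:
city
Austin
Chicago
Dallas
Phoenix
San Diego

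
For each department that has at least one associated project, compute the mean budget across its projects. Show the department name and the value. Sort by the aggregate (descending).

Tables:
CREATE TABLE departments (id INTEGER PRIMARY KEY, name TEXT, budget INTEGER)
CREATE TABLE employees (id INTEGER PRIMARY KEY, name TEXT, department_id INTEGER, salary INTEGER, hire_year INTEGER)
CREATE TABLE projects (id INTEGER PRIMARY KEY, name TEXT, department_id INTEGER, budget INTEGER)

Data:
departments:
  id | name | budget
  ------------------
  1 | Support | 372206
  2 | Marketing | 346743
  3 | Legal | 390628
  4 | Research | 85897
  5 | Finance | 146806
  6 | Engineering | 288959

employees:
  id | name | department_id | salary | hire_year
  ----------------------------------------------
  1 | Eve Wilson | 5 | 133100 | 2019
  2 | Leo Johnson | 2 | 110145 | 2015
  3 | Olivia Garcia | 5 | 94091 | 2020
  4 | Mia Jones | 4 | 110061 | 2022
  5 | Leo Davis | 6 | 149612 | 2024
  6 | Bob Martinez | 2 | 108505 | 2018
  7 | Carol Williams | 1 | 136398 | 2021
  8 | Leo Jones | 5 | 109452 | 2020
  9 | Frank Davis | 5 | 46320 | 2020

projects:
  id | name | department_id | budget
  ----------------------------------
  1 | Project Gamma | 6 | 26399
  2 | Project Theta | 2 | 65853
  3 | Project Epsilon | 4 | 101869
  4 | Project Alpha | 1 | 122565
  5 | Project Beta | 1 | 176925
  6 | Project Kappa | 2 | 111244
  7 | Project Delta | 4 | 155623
SELECT p.name, AVG(c.budget) AS avg_budget FROM projects c JOIN departments p ON c.department_id = p.id GROUP BY p.id, p.name ORDER BY avg_budget DESC

Execution result:
name | avg_budget
Support | 149745.00
Research | 128746.00
Marketing | 88548.50
Engineering | 26399.00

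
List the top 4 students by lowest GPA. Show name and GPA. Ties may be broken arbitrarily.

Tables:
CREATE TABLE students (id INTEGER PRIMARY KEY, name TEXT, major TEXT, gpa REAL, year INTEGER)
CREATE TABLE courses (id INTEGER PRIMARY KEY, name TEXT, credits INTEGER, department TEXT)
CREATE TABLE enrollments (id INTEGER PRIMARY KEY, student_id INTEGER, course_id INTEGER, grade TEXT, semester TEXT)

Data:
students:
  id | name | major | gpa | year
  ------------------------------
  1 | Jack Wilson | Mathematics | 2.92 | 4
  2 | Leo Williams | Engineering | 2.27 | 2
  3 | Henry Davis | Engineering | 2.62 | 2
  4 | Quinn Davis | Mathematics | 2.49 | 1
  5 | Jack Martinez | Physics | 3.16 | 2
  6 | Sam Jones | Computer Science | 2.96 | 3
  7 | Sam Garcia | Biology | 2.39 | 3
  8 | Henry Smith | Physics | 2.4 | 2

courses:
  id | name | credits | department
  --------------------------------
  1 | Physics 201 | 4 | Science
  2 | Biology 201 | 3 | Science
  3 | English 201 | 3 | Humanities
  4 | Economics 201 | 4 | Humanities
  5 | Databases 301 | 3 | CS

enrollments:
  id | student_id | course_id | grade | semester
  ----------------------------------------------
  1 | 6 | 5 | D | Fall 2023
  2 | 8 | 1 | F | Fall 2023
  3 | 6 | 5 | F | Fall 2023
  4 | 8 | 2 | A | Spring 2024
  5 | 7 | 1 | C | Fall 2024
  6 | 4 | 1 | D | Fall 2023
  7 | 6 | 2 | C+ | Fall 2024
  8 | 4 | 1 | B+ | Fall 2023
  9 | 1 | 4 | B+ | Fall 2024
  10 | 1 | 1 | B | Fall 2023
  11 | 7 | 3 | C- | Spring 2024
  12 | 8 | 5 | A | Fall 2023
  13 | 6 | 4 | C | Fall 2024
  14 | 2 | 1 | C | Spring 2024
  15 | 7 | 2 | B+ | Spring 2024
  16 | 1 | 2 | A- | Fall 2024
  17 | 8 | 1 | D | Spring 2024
SELECT name, gpa FROM students ORDER BY gpa ASC LIMIT 4

Execution result:
name | gpa
Leo Williams | 2.27
Sam Garcia | 2.39
Henry Smith | 2.40
Quinn Davis | 2.49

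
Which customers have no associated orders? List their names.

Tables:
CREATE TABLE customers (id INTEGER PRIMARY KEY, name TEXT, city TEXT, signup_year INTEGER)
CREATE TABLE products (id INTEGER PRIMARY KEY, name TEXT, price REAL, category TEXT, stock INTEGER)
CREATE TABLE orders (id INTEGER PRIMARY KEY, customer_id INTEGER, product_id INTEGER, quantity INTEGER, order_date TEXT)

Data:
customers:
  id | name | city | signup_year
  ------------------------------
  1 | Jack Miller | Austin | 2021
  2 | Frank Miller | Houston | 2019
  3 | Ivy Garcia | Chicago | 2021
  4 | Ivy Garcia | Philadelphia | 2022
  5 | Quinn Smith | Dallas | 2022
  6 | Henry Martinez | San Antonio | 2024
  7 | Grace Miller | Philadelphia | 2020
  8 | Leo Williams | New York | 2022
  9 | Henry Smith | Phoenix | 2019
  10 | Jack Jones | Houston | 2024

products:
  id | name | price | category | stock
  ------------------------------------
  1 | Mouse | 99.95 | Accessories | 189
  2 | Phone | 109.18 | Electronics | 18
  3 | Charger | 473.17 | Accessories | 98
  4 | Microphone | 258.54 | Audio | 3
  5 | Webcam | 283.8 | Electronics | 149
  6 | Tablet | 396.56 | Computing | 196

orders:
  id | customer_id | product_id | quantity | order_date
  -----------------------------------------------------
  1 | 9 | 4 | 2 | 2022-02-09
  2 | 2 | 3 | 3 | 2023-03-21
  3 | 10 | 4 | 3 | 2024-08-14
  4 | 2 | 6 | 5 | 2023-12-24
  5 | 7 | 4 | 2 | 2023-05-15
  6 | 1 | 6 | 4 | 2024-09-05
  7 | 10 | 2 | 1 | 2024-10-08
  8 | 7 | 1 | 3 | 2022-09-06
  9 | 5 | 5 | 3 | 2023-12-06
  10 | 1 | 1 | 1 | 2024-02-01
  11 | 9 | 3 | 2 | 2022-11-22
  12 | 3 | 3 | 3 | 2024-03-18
SELECT p.name FROM customers p LEFT JOIN orders c ON c.customer_id = p.id WHERE c.id IS NULL

Execution result:
name
Ivy Garcia
Henry Martinez
Leo Williams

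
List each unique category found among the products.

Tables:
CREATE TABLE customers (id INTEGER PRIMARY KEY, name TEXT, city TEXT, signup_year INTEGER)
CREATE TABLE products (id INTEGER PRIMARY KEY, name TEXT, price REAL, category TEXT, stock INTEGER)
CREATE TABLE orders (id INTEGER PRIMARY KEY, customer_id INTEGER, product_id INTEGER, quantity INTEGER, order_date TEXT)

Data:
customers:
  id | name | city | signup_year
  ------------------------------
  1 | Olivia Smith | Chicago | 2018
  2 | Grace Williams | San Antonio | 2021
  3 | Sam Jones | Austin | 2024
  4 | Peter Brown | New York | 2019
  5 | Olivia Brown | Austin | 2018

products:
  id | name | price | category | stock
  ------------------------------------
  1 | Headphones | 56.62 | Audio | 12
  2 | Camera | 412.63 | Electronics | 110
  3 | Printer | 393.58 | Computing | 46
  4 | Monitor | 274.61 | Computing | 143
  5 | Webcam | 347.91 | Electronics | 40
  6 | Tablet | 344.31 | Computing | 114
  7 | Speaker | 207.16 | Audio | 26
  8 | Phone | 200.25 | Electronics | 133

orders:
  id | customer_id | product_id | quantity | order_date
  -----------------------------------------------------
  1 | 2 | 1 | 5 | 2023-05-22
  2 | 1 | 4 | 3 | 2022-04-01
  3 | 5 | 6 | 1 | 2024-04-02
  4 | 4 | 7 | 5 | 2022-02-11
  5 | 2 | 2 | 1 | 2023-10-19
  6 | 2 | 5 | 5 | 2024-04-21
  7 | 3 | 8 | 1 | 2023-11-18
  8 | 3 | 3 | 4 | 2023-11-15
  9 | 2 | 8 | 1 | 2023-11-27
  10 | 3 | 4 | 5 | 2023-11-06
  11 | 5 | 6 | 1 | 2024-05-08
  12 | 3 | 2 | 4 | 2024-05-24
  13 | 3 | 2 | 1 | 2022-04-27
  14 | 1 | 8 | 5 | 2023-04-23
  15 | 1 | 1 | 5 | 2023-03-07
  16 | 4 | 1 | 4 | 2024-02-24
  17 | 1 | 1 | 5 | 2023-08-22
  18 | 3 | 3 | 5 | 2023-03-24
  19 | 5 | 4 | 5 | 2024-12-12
SELECT DISTINCT category FROM products

Execution result:
category
Audio
Electronics
Computing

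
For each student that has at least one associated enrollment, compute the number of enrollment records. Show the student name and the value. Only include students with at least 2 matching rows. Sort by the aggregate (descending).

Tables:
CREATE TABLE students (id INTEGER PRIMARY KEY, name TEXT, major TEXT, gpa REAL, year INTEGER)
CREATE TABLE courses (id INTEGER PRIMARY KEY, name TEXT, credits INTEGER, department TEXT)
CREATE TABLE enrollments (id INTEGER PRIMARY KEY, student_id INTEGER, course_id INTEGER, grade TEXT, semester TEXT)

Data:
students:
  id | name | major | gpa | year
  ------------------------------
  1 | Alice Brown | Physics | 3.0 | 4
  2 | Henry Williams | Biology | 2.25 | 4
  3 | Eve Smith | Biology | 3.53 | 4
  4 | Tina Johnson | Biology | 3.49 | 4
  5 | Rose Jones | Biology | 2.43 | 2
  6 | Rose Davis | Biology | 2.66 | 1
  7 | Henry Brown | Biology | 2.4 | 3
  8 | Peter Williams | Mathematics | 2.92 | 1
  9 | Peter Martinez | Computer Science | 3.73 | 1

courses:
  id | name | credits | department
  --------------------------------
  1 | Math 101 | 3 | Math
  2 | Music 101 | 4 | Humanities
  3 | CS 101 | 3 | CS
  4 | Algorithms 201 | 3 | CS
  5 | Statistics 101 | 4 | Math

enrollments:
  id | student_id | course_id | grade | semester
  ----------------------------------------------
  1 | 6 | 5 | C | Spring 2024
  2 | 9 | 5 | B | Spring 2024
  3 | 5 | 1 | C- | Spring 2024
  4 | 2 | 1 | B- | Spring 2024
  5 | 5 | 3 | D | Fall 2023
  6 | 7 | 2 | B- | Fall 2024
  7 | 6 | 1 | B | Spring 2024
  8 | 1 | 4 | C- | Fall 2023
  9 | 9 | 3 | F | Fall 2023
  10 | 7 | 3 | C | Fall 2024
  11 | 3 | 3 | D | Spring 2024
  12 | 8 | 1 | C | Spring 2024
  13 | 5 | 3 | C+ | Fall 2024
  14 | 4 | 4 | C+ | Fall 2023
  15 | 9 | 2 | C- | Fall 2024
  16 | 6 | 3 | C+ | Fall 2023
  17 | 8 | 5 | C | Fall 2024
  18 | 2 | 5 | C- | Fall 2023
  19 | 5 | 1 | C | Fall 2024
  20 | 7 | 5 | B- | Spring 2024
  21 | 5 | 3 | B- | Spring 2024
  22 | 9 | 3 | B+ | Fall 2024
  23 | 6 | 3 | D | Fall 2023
SELECT p.name, COUNT(*) AS n FROM enrollments c JOIN students p ON c.student_id = p.id GROUP BY p.id, p.name HAVING COUNT(*) >= 2 ORDER BY n DESC

Execution result:
name | n
Rose Jones | 5
Rose Davis | 4
Peter Martinez | 4
Henry Brown | 3
Henry Williams | 2
Peter Williams | 2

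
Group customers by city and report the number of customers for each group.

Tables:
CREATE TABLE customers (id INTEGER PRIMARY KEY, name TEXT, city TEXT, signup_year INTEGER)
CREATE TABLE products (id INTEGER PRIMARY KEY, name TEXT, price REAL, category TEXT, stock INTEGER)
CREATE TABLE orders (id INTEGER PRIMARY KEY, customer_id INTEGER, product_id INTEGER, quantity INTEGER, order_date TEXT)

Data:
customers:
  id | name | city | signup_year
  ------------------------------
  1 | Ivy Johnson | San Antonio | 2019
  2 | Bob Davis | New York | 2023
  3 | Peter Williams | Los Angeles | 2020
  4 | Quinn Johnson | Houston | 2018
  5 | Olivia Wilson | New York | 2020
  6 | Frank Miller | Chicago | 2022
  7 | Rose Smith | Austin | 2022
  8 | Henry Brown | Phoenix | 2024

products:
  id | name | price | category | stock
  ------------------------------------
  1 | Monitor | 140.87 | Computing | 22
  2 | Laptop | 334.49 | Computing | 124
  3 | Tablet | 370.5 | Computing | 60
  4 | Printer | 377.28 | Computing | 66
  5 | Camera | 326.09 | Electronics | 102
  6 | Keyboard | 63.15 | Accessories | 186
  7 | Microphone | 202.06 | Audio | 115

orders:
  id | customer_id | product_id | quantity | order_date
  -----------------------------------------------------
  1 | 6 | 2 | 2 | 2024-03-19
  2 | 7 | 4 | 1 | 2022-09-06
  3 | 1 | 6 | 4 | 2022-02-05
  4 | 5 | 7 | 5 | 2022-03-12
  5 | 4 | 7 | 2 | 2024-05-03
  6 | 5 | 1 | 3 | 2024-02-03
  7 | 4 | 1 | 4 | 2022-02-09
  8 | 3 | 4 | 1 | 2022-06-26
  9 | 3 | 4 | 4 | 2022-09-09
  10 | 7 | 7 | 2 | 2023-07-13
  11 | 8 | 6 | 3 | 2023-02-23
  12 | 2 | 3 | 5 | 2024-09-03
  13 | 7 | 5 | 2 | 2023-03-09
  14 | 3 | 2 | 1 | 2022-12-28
SELECT city, COUNT(*) AS n FROM customers GROUP BY city

Execution result:
city | n
Austin | 1
Chicago | 1
Houston | 1
Los Angeles | 1
New York | 2
Phoenix | 1
San Antonio | 1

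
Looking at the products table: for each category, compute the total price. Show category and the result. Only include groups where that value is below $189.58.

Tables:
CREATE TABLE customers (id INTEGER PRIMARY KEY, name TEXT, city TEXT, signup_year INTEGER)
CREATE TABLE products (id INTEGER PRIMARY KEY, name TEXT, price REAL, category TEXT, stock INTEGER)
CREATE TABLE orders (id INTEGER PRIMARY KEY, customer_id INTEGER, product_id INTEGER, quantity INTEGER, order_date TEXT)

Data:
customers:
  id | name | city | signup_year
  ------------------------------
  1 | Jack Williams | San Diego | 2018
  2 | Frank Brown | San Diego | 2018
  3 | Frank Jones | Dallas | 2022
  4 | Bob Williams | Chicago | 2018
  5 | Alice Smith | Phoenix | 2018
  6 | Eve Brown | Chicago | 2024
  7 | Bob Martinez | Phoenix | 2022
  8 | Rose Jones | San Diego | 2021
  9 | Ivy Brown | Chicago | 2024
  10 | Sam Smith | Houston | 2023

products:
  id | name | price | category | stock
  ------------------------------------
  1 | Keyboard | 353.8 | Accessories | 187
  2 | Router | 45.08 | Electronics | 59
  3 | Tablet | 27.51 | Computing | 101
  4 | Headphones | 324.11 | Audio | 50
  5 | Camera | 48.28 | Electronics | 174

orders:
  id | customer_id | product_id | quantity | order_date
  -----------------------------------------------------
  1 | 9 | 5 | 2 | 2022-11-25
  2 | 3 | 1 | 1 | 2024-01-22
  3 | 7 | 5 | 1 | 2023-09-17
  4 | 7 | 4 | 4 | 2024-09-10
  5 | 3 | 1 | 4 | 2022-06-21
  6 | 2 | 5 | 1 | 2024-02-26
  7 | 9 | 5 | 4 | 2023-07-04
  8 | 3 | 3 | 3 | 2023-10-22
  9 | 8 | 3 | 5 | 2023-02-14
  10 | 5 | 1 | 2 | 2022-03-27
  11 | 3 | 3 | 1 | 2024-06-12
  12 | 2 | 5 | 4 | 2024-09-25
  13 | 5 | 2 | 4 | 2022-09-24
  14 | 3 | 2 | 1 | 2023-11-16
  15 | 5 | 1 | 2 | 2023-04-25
SELECT category, SUM(price) AS sum_price FROM products GROUP BY category HAVING SUM(price) < 189.58

Execution result:
category | sum_price
Computing | 27.51
Electronics | 93.36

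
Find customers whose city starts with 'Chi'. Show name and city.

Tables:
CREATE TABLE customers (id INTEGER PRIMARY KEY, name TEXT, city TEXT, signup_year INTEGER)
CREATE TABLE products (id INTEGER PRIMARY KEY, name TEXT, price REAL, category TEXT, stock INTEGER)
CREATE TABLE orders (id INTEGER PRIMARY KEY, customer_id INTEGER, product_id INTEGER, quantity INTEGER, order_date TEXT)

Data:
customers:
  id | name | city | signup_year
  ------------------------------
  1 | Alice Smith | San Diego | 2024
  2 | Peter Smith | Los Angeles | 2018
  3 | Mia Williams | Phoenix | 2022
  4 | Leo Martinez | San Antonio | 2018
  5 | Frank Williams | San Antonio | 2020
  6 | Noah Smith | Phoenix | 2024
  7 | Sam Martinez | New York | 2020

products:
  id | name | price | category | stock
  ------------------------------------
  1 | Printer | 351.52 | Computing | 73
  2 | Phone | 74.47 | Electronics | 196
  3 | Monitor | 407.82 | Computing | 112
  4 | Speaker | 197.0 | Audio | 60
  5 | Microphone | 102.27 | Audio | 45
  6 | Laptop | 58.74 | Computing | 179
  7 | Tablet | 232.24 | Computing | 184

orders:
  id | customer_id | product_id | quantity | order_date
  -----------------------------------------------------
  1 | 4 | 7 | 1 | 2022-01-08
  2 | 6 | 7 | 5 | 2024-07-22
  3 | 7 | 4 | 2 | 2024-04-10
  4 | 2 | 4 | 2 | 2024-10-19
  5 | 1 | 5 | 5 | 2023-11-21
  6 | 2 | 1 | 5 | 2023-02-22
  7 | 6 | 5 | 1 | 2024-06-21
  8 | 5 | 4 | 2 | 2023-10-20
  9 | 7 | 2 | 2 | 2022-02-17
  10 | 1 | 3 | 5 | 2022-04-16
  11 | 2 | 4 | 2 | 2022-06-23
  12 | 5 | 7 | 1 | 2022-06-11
SELECT name, city FROM customers WHERE city LIKE 'Chi%'

Execution result:
(no rows)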